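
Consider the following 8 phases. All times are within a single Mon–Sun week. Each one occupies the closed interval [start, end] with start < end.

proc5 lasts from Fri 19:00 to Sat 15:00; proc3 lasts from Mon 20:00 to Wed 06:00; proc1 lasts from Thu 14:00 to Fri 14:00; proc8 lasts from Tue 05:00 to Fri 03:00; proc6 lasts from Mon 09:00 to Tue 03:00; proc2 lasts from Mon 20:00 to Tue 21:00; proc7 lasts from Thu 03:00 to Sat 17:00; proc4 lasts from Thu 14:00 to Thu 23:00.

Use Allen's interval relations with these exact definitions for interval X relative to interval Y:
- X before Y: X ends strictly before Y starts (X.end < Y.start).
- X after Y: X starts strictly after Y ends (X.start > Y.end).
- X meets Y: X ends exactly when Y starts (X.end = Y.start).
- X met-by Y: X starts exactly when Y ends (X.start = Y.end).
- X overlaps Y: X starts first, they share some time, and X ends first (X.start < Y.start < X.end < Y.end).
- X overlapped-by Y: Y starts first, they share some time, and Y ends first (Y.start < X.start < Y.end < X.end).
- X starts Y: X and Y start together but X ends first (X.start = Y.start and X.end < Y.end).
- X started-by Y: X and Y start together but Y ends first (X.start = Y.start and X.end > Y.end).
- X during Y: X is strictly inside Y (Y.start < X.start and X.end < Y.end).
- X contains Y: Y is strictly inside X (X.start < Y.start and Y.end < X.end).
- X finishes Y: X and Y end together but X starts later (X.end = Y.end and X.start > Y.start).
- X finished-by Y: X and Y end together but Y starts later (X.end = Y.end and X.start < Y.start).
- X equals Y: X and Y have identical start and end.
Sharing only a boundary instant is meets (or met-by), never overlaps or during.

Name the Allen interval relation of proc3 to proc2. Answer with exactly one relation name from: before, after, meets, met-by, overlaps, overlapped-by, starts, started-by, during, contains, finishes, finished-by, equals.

proc3 = [Mon 20:00, Wed 06:00]; proc2 = [Mon 20:00, Tue 21:00].
Compare endpoints: proc3.start = proc2.start, proc3.start < proc2.end, proc3.end > proc2.start, proc3.end > proc2.end.
That pattern is 'started-by'.

started-by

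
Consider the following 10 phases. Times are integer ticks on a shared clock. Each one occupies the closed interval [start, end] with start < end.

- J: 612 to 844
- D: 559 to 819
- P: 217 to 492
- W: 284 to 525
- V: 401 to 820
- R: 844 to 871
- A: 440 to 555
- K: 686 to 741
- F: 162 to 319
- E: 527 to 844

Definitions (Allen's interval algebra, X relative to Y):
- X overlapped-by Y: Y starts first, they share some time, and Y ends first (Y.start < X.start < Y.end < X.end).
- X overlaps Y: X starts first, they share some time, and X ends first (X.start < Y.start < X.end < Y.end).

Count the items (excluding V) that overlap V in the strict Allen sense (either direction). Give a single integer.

4

Target V = [401, 820].
A [440, 555] → during → no.
D [559, 819] → during → no.
E [527, 844] → overlapped-by → counts.
F [162, 319] → before → no.
J [612, 844] → overlapped-by → counts.
K [686, 741] → during → no.
P [217, 492] → overlaps → counts.
R [844, 871] → after → no.
W [284, 525] → overlaps → counts.
Total: 4.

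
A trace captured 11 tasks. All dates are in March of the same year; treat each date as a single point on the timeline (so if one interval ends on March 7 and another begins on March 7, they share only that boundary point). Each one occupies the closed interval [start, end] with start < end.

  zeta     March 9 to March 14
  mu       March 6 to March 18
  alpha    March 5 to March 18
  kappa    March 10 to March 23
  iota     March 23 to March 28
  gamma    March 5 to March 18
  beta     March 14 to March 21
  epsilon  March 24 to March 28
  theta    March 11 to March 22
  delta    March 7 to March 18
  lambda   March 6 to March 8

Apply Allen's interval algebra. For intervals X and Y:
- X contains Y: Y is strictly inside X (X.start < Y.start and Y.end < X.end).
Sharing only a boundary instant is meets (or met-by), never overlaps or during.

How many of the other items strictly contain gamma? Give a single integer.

Target gamma = [March 5, March 18].
alpha [March 5, March 18] → equals → no.
beta [March 14, March 21] → overlapped-by → no.
delta [March 7, March 18] → finishes → no.
epsilon [March 24, March 28] → after → no.
iota [March 23, March 28] → after → no.
kappa [March 10, March 23] → overlapped-by → no.
lambda [March 6, March 8] → during → no.
mu [March 6, March 18] → finishes → no.
theta [March 11, March 22] → overlapped-by → no.
zeta [March 9, March 14] → during → no.
Total: 0.

0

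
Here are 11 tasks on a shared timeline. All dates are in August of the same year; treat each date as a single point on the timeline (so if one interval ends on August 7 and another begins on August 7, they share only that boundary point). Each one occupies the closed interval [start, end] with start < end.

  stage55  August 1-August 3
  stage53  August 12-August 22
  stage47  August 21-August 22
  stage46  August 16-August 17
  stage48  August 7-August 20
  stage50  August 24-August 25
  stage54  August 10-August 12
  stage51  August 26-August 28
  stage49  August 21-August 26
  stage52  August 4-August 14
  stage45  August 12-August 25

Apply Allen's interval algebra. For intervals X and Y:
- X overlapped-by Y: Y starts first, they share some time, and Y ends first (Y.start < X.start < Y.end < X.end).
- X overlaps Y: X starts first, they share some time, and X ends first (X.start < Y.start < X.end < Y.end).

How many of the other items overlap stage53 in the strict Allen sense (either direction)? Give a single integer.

Target stage53 = [August 12, August 22].
stage45 [August 12, August 25] → started-by → no.
stage46 [August 16, August 17] → during → no.
stage47 [August 21, August 22] → finishes → no.
stage48 [August 7, August 20] → overlaps → counts.
stage49 [August 21, August 26] → overlapped-by → counts.
stage50 [August 24, August 25] → after → no.
stage51 [August 26, August 28] → after → no.
stage52 [August 4, August 14] → overlaps → counts.
stage54 [August 10, August 12] → meets → no.
stage55 [August 1, August 3] → before → no.
Total: 3.

3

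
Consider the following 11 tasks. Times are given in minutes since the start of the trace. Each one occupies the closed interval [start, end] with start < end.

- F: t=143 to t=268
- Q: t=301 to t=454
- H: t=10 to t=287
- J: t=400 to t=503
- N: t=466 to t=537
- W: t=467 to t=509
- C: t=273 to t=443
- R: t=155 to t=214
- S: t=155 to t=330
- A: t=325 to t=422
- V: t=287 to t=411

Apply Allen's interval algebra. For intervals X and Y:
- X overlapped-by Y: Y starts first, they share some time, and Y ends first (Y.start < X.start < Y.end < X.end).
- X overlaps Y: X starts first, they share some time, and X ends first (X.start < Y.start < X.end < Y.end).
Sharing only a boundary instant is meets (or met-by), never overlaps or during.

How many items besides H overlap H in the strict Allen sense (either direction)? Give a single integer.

Target H = [t=10, t=287].
A [t=325, t=422] → after → no.
C [t=273, t=443] → overlapped-by → counts.
F [t=143, t=268] → during → no.
J [t=400, t=503] → after → no.
N [t=466, t=537] → after → no.
Q [t=301, t=454] → after → no.
R [t=155, t=214] → during → no.
S [t=155, t=330] → overlapped-by → counts.
V [t=287, t=411] → met-by → no.
W [t=467, t=509] → after → no.
Total: 2.

2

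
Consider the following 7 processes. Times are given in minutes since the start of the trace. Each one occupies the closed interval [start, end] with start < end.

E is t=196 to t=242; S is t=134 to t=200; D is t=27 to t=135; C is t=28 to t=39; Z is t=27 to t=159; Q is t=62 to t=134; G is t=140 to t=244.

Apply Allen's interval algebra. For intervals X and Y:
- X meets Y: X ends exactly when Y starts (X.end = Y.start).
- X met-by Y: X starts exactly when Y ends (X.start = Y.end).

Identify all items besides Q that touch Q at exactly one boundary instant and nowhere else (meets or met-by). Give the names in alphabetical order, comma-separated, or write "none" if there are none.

S

Target Q = [t=62, t=134].
C [t=28, t=39] → before → no.
D [t=27, t=135] → contains → no.
E [t=196, t=242] → after → no.
G [t=140, t=244] → after → no.
S [t=134, t=200] → met-by → yes.
Z [t=27, t=159] → contains → no.
Result: S.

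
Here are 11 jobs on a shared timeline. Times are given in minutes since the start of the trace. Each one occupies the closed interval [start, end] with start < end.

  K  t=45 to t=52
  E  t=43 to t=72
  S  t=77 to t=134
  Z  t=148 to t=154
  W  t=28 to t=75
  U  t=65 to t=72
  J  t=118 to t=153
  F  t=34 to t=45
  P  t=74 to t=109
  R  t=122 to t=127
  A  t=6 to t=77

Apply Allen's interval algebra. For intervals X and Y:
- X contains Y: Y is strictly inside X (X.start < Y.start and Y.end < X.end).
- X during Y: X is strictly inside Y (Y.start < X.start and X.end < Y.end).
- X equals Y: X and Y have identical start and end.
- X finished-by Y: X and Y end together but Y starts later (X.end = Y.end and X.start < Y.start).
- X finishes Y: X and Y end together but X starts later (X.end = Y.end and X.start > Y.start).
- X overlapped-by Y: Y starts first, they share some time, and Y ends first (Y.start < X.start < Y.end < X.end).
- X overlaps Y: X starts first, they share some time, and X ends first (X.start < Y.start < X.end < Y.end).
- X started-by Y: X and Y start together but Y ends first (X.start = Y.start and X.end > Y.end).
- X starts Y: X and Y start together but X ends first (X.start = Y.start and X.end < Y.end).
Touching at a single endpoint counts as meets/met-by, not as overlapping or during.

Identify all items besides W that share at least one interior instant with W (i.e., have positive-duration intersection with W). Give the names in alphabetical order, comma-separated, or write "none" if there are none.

A, E, F, K, P, U

Target W = [t=28, t=75].
A [t=6, t=77] → contains → yes.
E [t=43, t=72] → during → yes.
F [t=34, t=45] → during → yes.
J [t=118, t=153] → after → no.
K [t=45, t=52] → during → yes.
P [t=74, t=109] → overlapped-by → yes.
R [t=122, t=127] → after → no.
S [t=77, t=134] → after → no.
U [t=65, t=72] → during → yes.
Z [t=148, t=154] → after → no.
Result: A, E, F, K, P, U.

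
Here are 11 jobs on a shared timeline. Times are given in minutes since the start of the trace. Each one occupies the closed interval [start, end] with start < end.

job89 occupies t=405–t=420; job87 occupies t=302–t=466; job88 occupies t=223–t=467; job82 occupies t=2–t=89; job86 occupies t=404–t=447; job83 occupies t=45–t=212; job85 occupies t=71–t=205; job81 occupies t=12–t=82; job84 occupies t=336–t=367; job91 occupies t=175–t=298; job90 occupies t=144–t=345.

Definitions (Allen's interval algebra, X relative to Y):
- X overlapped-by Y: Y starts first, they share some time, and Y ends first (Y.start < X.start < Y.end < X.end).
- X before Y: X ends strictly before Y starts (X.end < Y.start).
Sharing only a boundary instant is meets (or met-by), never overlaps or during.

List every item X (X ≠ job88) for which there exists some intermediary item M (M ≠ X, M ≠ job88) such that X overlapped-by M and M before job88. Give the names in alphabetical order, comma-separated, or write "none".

job83, job85, job90, job91

Target job88 = [t=223, t=467].
Intermediaries M with M before job88: job81, job82, job83, job85.
Via job81 — items with X overlapped-by job81: job83, job85.
Via job82 — items with X overlapped-by job82: job83, job85.
Via job83 — items with X overlapped-by job83: job90, job91.
Via job85 — items with X overlapped-by job85: job90, job91.
Union: job83, job85, job90, job91.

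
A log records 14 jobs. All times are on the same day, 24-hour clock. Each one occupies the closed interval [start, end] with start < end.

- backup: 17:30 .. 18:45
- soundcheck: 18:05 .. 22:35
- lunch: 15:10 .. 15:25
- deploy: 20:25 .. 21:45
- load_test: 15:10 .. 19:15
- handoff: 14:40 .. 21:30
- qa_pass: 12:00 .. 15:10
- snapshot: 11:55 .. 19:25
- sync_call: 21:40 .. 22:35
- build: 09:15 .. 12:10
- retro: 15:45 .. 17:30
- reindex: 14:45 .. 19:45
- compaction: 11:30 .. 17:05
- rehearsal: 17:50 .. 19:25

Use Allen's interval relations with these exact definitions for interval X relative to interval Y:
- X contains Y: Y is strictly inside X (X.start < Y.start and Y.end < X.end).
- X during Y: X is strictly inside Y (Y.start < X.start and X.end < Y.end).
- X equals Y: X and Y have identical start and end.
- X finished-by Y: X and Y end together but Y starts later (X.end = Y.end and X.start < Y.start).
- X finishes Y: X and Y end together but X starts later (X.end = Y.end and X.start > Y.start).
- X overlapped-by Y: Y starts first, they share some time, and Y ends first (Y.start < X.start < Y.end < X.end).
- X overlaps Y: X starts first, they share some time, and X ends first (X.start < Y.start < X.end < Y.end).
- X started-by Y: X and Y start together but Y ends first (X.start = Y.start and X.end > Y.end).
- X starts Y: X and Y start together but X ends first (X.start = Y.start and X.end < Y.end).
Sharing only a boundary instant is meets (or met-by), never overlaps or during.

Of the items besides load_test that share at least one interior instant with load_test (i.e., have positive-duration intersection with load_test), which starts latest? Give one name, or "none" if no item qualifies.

soundcheck

Target load_test = [15:10, 19:15].
backup [17:30, 18:45] → during → candidate.
build [09:15, 12:10] → before → excluded.
compaction [11:30, 17:05] → overlaps → candidate.
deploy [20:25, 21:45] → after → excluded.
handoff [14:40, 21:30] → contains → candidate.
lunch [15:10, 15:25] → starts → candidate.
qa_pass [12:00, 15:10] → meets → excluded.
rehearsal [17:50, 19:25] → overlapped-by → candidate.
reindex [14:45, 19:45] → contains → candidate.
retro [15:45, 17:30] → during → candidate.
snapshot [11:55, 19:25] → contains → candidate.
soundcheck [18:05, 22:35] → overlapped-by → candidate.
sync_call [21:40, 22:35] → after → excluded.
Among candidates, latest start is 18:05 → soundcheck.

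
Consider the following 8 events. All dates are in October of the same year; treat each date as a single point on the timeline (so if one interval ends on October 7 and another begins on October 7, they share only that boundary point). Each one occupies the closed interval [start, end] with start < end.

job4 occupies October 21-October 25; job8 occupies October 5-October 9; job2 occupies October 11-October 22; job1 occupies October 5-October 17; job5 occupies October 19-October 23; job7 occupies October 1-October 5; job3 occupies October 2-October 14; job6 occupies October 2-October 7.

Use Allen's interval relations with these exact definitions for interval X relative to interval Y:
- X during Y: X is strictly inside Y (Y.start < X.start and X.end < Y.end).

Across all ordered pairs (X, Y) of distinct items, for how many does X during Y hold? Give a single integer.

Checking all 56 ordered pairs for relation 'during'; matching pairs in alphabetical order:
(job8, job3): job8 during job3 ✓
Count: 1.

1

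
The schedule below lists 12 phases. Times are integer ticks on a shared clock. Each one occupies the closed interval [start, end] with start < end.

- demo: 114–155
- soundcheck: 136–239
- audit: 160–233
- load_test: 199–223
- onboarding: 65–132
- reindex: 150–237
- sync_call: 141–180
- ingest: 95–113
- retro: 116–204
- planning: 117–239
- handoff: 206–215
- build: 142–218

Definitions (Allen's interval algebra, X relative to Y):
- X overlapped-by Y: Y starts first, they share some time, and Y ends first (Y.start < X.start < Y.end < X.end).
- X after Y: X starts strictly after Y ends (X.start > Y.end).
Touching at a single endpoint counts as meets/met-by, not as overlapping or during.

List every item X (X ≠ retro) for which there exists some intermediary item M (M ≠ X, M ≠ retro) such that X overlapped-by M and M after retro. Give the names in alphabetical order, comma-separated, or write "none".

Target retro = [116, 204].
Intermediaries M with M after retro: handoff.
Via handoff — items with X overlapped-by handoff: none.
Union: none.

none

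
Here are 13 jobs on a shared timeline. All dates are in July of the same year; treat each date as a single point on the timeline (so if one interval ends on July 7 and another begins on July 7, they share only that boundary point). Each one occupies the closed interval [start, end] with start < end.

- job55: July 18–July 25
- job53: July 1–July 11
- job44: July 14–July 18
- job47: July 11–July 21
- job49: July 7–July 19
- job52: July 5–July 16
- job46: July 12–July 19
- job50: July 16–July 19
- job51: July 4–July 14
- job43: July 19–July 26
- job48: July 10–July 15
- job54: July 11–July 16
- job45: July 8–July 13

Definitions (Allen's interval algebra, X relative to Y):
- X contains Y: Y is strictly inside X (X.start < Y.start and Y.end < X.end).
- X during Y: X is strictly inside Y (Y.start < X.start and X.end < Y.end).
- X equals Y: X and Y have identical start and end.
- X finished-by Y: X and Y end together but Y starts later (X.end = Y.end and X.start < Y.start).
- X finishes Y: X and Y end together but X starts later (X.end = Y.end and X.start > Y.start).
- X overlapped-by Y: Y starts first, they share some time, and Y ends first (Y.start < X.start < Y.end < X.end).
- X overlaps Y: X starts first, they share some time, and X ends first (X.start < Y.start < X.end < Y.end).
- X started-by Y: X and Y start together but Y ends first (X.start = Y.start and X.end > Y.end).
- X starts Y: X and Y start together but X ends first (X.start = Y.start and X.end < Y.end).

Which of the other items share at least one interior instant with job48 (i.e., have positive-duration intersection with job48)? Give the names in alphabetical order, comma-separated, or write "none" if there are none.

Target job48 = [July 10, July 15].
job43 [July 19, July 26] → after → no.
job44 [July 14, July 18] → overlapped-by → yes.
job45 [July 8, July 13] → overlaps → yes.
job46 [July 12, July 19] → overlapped-by → yes.
job47 [July 11, July 21] → overlapped-by → yes.
job49 [July 7, July 19] → contains → yes.
job50 [July 16, July 19] → after → no.
job51 [July 4, July 14] → overlaps → yes.
job52 [July 5, July 16] → contains → yes.
job53 [July 1, July 11] → overlaps → yes.
job54 [July 11, July 16] → overlapped-by → yes.
job55 [July 18, July 25] → after → no.
Result: job44, job45, job46, job47, job49, job51, job52, job53, job54.

job44, job45, job46, job47, job49, job51, job52, job53, job54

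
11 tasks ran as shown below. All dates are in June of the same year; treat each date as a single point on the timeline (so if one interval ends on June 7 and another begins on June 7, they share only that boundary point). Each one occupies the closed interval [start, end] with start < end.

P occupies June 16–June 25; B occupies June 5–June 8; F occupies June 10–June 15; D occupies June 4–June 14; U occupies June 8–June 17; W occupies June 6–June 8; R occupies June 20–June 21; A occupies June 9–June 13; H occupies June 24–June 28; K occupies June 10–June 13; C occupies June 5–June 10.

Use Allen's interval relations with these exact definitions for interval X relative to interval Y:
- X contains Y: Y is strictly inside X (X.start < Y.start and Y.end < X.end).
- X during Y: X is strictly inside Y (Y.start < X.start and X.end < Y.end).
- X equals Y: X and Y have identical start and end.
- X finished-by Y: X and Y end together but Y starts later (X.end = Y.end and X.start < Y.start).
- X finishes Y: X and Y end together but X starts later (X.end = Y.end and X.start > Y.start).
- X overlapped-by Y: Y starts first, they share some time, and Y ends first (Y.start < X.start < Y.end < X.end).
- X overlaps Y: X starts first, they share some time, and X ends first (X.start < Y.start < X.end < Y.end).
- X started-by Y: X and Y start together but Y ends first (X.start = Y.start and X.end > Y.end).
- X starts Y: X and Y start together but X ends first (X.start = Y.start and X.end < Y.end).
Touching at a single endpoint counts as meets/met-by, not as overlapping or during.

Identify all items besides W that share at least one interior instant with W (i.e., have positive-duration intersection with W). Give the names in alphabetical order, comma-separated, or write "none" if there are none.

Target W = [June 6, June 8].
A [June 9, June 13] → after → no.
B [June 5, June 8] → finished-by → yes.
C [June 5, June 10] → contains → yes.
D [June 4, June 14] → contains → yes.
F [June 10, June 15] → after → no.
H [June 24, June 28] → after → no.
K [June 10, June 13] → after → no.
P [June 16, June 25] → after → no.
R [June 20, June 21] → after → no.
U [June 8, June 17] → met-by → no.
Result: B, C, D.

B, C, D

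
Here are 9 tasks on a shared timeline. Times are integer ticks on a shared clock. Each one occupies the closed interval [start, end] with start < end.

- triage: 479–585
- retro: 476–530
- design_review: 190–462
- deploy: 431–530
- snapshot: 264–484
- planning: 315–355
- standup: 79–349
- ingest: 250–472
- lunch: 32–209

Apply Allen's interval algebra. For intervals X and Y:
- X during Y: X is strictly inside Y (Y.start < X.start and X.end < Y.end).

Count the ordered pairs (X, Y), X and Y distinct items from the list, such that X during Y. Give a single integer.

Checking all 72 ordered pairs for relation 'during'; matching pairs in alphabetical order:
(planning, design_review): planning during design_review ✓
(planning, ingest): planning during ingest ✓
(planning, snapshot): planning during snapshot ✓
Count: 3.

3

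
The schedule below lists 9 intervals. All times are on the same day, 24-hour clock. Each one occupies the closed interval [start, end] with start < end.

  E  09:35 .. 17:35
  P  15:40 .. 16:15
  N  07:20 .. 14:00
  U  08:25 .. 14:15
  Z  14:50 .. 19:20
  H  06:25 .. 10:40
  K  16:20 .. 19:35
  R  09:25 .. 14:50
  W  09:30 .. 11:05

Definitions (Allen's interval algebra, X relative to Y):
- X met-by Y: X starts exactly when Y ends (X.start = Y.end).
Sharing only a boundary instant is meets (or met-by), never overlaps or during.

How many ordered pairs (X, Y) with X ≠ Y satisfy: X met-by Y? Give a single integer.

Checking all 72 ordered pairs for relation 'met-by'; matching pairs in alphabetical order:
(Z, R): Z met-by R ✓
Count: 1.

1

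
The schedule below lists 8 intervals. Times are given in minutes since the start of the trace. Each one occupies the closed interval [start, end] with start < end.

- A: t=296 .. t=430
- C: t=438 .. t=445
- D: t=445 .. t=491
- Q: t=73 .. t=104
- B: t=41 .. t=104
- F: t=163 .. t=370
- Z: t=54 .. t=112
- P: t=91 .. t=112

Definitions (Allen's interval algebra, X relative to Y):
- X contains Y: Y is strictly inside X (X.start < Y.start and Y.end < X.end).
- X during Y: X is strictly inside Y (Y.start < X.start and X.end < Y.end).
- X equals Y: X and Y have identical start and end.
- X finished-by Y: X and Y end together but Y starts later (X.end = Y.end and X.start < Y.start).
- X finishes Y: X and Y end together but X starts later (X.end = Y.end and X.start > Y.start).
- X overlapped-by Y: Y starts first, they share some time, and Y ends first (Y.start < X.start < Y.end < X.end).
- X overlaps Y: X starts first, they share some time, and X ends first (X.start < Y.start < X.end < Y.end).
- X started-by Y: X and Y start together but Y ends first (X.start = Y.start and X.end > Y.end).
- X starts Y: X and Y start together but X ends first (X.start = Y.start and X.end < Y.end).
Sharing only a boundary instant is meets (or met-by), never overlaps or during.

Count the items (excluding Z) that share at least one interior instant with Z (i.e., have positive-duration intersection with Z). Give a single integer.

3

Target Z = [t=54, t=112].
A [t=296, t=430] → after → no.
B [t=41, t=104] → overlaps → counts.
C [t=438, t=445] → after → no.
D [t=445, t=491] → after → no.
F [t=163, t=370] → after → no.
P [t=91, t=112] → finishes → counts.
Q [t=73, t=104] → during → counts.
Total: 3.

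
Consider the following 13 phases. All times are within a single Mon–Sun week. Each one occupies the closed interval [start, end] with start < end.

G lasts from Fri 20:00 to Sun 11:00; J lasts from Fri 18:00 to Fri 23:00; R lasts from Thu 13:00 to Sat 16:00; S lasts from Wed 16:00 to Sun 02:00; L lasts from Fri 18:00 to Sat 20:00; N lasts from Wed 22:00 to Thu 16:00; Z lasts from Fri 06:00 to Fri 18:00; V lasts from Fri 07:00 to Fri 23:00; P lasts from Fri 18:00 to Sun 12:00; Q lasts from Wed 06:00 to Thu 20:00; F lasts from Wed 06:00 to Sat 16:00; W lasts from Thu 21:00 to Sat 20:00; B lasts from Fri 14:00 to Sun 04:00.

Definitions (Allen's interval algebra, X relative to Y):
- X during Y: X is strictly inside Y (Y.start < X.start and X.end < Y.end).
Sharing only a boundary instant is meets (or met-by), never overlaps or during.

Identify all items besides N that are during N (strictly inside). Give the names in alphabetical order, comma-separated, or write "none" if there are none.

Target N = [Wed 22:00, Thu 16:00].
B [Fri 14:00, Sun 04:00] → after → no.
F [Wed 06:00, Sat 16:00] → contains → no.
G [Fri 20:00, Sun 11:00] → after → no.
J [Fri 18:00, Fri 23:00] → after → no.
L [Fri 18:00, Sat 20:00] → after → no.
P [Fri 18:00, Sun 12:00] → after → no.
Q [Wed 06:00, Thu 20:00] → contains → no.
R [Thu 13:00, Sat 16:00] → overlapped-by → no.
S [Wed 16:00, Sun 02:00] → contains → no.
V [Fri 07:00, Fri 23:00] → after → no.
W [Thu 21:00, Sat 20:00] → after → no.
Z [Fri 06:00, Fri 18:00] → after → no.
Result: none.

none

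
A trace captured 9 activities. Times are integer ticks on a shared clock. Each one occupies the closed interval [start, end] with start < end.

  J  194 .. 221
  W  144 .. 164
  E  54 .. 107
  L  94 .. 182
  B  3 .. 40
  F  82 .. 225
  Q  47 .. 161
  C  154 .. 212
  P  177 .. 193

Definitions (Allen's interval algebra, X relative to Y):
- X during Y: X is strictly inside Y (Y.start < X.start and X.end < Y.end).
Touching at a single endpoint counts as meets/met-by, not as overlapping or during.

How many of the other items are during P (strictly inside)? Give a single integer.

0

Target P = [177, 193].
B [3, 40] → before → no.
C [154, 212] → contains → no.
E [54, 107] → before → no.
F [82, 225] → contains → no.
J [194, 221] → after → no.
L [94, 182] → overlaps → no.
Q [47, 161] → before → no.
W [144, 164] → before → no.
Total: 0.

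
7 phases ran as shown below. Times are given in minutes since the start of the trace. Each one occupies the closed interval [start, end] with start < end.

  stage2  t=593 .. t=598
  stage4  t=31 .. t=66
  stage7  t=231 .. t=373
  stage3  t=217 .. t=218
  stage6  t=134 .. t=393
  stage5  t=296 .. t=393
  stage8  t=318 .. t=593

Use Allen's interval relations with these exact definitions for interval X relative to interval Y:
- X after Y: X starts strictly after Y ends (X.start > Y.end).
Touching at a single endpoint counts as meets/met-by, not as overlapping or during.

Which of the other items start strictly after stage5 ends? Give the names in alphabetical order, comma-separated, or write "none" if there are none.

stage2

Target stage5 = [t=296, t=393].
stage2 [t=593, t=598] → after → yes.
stage3 [t=217, t=218] → before → no.
stage4 [t=31, t=66] → before → no.
stage6 [t=134, t=393] → finished-by → no.
stage7 [t=231, t=373] → overlaps → no.
stage8 [t=318, t=593] → overlapped-by → no.
Result: stage2.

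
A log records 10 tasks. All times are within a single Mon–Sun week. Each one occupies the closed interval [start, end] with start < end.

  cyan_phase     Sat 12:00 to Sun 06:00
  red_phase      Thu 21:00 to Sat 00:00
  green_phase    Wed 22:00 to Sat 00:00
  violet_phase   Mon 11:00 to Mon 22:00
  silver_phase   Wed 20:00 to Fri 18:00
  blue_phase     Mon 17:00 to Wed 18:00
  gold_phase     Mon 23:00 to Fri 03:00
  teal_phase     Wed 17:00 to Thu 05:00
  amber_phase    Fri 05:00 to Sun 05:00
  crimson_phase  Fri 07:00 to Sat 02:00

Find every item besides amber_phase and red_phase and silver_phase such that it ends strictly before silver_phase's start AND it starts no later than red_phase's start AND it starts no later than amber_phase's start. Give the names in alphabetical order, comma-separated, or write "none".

blue_phase, violet_phase

Conditions: its end is strictly before silver_phase's start (X.end < Wed 20:00) AND its start is no later than red_phase's start (X.start <= Thu 21:00) AND its start is no later than amber_phase's start (X.start <= Fri 05:00).
blue_phase: end Wed 18:00 < Wed 20:00? ✓; start Mon 17:00 <= Thu 21:00? ✓; start Mon 17:00 <= Fri 05:00? ✓ → yes.
crimson_phase: end Sat 02:00 < Wed 20:00? ✗; start Fri 07:00 <= Thu 21:00? ✗; start Fri 07:00 <= Fri 05:00? ✗ → no.
cyan_phase: end Sun 06:00 < Wed 20:00? ✗; start Sat 12:00 <= Thu 21:00? ✗; start Sat 12:00 <= Fri 05:00? ✗ → no.
gold_phase: end Fri 03:00 < Wed 20:00? ✗; start Mon 23:00 <= Thu 21:00? ✓; start Mon 23:00 <= Fri 05:00? ✓ → no.
green_phase: end Sat 00:00 < Wed 20:00? ✗; start Wed 22:00 <= Thu 21:00? ✓; start Wed 22:00 <= Fri 05:00? ✓ → no.
teal_phase: end Thu 05:00 < Wed 20:00? ✗; start Wed 17:00 <= Thu 21:00? ✓; start Wed 17:00 <= Fri 05:00? ✓ → no.
violet_phase: end Mon 22:00 < Wed 20:00? ✓; start Mon 11:00 <= Thu 21:00? ✓; start Mon 11:00 <= Fri 05:00? ✓ → yes.
Result: blue_phase, violet_phase.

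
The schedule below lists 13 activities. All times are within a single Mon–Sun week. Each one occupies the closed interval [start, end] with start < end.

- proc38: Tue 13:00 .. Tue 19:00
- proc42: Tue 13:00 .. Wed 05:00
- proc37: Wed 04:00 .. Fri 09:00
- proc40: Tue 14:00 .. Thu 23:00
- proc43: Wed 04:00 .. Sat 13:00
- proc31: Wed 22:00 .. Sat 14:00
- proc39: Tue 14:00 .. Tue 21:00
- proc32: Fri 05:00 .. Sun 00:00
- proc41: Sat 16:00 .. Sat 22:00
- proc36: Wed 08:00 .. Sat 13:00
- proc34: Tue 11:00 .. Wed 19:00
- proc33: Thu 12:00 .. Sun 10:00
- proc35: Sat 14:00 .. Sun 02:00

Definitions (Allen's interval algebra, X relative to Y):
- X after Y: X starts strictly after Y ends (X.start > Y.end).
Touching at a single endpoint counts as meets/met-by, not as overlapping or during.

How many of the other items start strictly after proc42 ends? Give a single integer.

Target proc42 = [Tue 13:00, Wed 05:00].
proc31 [Wed 22:00, Sat 14:00] → after → counts.
proc32 [Fri 05:00, Sun 00:00] → after → counts.
proc33 [Thu 12:00, Sun 10:00] → after → counts.
proc34 [Tue 11:00, Wed 19:00] → contains → no.
proc35 [Sat 14:00, Sun 02:00] → after → counts.
proc36 [Wed 08:00, Sat 13:00] → after → counts.
proc37 [Wed 04:00, Fri 09:00] → overlapped-by → no.
proc38 [Tue 13:00, Tue 19:00] → starts → no.
proc39 [Tue 14:00, Tue 21:00] → during → no.
proc40 [Tue 14:00, Thu 23:00] → overlapped-by → no.
proc41 [Sat 16:00, Sat 22:00] → after → counts.
proc43 [Wed 04:00, Sat 13:00] → overlapped-by → no.
Total: 6.

6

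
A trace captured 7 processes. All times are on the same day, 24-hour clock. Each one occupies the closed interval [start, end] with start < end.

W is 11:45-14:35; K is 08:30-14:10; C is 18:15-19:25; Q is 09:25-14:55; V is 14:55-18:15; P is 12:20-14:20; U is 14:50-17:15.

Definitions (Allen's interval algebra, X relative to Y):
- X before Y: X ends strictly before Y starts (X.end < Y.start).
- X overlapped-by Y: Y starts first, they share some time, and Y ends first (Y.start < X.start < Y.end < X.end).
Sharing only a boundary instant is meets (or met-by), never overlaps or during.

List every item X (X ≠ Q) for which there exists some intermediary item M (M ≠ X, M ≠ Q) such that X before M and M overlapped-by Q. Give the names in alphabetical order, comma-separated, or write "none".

Target Q = [09:25, 14:55].
Intermediaries M with M overlapped-by Q: U.
Via U — items with X before U: K, P, W.
Union: K, P, W.

K, P, W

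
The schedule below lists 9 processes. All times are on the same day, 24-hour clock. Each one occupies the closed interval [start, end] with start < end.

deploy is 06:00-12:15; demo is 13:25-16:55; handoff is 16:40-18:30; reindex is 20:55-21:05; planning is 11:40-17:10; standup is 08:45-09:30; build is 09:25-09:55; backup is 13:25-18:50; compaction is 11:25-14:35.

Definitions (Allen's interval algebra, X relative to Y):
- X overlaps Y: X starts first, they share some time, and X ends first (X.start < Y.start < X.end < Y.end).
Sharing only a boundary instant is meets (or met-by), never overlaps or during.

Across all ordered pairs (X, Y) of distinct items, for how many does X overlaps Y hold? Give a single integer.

9

Checking all 72 ordered pairs for relation 'overlaps'; matching pairs in alphabetical order:
(compaction, backup): compaction overlaps backup ✓
(compaction, demo): compaction overlaps demo ✓
(compaction, planning): compaction overlaps planning ✓
(demo, handoff): demo overlaps handoff ✓
(deploy, compaction): deploy overlaps compaction ✓
(deploy, planning): deploy overlaps planning ✓
(planning, backup): planning overlaps backup ✓
(planning, handoff): planning overlaps handoff ✓
(standup, build): standup overlaps build ✓
Count: 9.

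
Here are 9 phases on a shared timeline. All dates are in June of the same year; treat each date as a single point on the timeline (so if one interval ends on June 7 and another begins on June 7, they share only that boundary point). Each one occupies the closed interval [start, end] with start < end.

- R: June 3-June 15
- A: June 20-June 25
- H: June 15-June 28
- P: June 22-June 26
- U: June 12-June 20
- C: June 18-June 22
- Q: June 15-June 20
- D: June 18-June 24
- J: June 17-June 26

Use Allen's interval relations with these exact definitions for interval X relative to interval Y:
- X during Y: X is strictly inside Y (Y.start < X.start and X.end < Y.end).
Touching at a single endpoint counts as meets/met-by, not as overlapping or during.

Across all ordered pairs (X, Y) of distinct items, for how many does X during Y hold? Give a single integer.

Checking all 72 ordered pairs for relation 'during'; matching pairs in alphabetical order:
(A, H): A during H ✓
(A, J): A during J ✓
(C, H): C during H ✓
(C, J): C during J ✓
(D, H): D during H ✓
(D, J): D during J ✓
(J, H): J during H ✓
(P, H): P during H ✓
Count: 8.

8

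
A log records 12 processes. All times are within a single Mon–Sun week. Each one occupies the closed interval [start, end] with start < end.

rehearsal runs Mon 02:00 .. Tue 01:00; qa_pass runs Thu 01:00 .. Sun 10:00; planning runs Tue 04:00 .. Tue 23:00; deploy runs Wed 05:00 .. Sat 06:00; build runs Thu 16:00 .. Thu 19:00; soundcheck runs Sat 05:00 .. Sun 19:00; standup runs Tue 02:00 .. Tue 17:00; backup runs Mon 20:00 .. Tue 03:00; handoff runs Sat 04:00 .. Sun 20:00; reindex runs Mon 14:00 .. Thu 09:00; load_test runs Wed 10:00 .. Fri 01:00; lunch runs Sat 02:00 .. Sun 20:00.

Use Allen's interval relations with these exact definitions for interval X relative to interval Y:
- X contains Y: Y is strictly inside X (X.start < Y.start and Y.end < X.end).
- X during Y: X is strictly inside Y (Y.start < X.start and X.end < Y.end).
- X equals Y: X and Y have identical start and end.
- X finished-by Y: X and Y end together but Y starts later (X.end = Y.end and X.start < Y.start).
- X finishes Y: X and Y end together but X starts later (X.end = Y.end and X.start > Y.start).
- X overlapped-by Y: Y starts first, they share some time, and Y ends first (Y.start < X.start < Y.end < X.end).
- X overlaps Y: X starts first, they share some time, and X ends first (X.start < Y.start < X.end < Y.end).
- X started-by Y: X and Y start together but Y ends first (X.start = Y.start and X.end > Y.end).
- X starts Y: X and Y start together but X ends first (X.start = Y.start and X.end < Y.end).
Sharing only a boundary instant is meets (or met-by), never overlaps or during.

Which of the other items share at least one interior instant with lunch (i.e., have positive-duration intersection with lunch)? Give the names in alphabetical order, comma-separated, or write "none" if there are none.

Target lunch = [Sat 02:00, Sun 20:00].
backup [Mon 20:00, Tue 03:00] → before → no.
build [Thu 16:00, Thu 19:00] → before → no.
deploy [Wed 05:00, Sat 06:00] → overlaps → yes.
handoff [Sat 04:00, Sun 20:00] → finishes → yes.
load_test [Wed 10:00, Fri 01:00] → before → no.
planning [Tue 04:00, Tue 23:00] → before → no.
qa_pass [Thu 01:00, Sun 10:00] → overlaps → yes.
rehearsal [Mon 02:00, Tue 01:00] → before → no.
reindex [Mon 14:00, Thu 09:00] → before → no.
soundcheck [Sat 05:00, Sun 19:00] → during → yes.
standup [Tue 02:00, Tue 17:00] → before → no.
Result: deploy, handoff, qa_pass, soundcheck.

deploy, handoff, qa_pass, soundcheck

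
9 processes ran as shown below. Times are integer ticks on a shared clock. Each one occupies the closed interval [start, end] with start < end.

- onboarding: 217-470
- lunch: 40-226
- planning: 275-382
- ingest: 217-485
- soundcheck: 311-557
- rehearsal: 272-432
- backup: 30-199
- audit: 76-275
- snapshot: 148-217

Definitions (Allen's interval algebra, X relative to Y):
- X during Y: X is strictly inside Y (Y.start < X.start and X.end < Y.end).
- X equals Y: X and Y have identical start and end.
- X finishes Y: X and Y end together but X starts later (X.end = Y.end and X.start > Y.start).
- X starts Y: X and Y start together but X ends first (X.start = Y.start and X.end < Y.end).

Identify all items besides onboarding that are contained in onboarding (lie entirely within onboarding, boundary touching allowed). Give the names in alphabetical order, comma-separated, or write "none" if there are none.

planning, rehearsal

Target onboarding = [217, 470].
audit [76, 275] → overlaps → no.
backup [30, 199] → before → no.
ingest [217, 485] → started-by → no.
lunch [40, 226] → overlaps → no.
planning [275, 382] → during → yes.
rehearsal [272, 432] → during → yes.
snapshot [148, 217] → meets → no.
soundcheck [311, 557] → overlapped-by → no.
Result: planning, rehearsal.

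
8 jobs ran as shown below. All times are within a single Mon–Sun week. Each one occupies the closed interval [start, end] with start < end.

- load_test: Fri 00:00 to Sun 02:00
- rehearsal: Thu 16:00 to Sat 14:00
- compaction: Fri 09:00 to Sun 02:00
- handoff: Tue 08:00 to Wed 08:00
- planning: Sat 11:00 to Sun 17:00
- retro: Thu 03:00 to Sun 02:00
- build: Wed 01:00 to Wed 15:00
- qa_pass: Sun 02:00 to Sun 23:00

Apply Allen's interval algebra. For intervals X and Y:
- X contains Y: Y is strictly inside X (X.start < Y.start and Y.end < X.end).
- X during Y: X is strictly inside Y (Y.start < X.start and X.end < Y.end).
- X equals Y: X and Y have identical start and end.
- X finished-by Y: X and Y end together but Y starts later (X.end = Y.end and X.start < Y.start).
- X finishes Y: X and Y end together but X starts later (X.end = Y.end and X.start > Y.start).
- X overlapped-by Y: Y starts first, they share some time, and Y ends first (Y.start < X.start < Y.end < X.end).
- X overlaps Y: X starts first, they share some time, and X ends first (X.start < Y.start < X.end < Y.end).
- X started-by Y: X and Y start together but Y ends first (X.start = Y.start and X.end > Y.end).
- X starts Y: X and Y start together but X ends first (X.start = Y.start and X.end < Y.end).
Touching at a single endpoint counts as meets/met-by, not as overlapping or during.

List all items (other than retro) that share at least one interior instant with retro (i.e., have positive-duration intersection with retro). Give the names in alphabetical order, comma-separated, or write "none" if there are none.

compaction, load_test, planning, rehearsal

Target retro = [Thu 03:00, Sun 02:00].
build [Wed 01:00, Wed 15:00] → before → no.
compaction [Fri 09:00, Sun 02:00] → finishes → yes.
handoff [Tue 08:00, Wed 08:00] → before → no.
load_test [Fri 00:00, Sun 02:00] → finishes → yes.
planning [Sat 11:00, Sun 17:00] → overlapped-by → yes.
qa_pass [Sun 02:00, Sun 23:00] → met-by → no.
rehearsal [Thu 16:00, Sat 14:00] → during → yes.
Result: compaction, load_test, planning, rehearsal.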